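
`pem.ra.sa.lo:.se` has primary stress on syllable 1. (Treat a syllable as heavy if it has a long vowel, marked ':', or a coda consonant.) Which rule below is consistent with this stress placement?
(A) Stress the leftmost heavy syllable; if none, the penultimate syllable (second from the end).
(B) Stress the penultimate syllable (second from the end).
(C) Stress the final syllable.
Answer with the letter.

A

Rule A → syllable 1 ✓.
Rule B → syllable 4 (observed: 1).
Rule C → syllable 5 (observed: 1).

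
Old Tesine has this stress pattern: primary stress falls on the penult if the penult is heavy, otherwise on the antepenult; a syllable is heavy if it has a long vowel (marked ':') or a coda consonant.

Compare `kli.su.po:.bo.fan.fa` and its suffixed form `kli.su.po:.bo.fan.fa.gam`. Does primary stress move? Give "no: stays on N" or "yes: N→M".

no: stays on 5

Base `kli.su.po:.bo.fan.fa` (6 syllables):
  Weights: 4 bo L, 5 fan H, 6 fa L.
  The penult (syllable 5, fan) is heavy, so it takes stress.
  → primary stress on syllable 5.
Suffixed `kli.su.po:.bo.fan.fa.gam` (7 syllables):
  Weights: 5 fan H, 6 fa L, 7 gam H.
  The penult (syllable 6, fa) is light, so stress falls on the antepenult (syllable 5, fan).
  → primary stress on syllable 5.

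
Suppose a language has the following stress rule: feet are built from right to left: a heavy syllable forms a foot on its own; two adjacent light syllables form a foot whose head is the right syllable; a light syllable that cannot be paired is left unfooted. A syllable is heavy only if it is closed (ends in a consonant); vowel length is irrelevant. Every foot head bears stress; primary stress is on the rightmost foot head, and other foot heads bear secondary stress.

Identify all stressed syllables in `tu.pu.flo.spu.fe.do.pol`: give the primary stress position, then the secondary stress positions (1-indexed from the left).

primary 7, secondary 2, 4, 6

Weights: 1 tu L, 2 pu L, 3 flo L, 4 spu L, 5 fe L, 6 do L, 7 pol H.
Parse right to left (heavy = foot alone; LL = one foot; stranded L unfooted): (tu.ˈpu) (flo.ˈspu) (fe.ˈdo) (ˈpol).
Foot heads: 2, 4, 6, 7.
Primary stress on the rightmost head = syllable 7.
Secondary stress on 2, 4, 6: tu.ˌpu.flo.ˌspu.fe.ˌdo.ˈpol.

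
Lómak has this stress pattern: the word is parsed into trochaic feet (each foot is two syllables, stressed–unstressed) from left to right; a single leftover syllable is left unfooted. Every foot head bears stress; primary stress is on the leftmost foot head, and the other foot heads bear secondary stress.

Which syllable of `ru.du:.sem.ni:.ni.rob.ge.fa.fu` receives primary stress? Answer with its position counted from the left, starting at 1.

1

Parse left to right into trochaic (ˈσσ) feet: (ˈru.du:) (ˈsem.ni:) (ˈni.rob) (ˈge.fa) fu. Syllable 9 is left unfooted.
Foot heads (stressed positions): 1, 3, 5, 7.
End Rule Leftmost: primary stress on the leftmost head = syllable 1.
Primary stress: syllable 1 → ˈru.du:.sem.ni:.ni.rob.ge.fa.fu.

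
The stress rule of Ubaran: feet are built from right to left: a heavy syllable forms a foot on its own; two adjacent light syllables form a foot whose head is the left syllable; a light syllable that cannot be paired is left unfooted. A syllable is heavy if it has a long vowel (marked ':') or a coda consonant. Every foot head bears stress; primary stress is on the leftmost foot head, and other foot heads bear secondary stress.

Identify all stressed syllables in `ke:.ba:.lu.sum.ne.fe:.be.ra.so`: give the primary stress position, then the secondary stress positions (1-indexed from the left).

primary 1, secondary 2, 4, 6, 8

Weights: 1 ke: H, 2 ba: H, 3 lu L, 4 sum H, 5 ne L, 6 fe: H, 7 be L, 8 ra L, 9 so L.
Parse right to left (heavy = foot alone; LL = one foot; stranded L unfooted): (ˈke:) (ˈba:) lu (ˈsum) ne (ˈfe:) be (ˈra.so).
Foot heads: 1, 2, 4, 6, 8.
Primary stress on the leftmost head = syllable 1.
Secondary stress on 2, 4, 6, 8: ˈke:.ˌba:.lu.ˌsum.ne.ˌfe:.be.ˌra.so.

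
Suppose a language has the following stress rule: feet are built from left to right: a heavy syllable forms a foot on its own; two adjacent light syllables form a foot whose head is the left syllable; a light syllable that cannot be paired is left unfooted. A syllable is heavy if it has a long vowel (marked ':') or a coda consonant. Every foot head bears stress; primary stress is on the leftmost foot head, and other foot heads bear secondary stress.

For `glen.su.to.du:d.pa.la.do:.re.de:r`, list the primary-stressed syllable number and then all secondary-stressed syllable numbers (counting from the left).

Weights: 1 glen H, 2 su L, 3 to L, 4 du:d H, 5 pa L, 6 la L, 7 do: H, 8 re L, 9 de:r H.
Parse left to right (heavy = foot alone; LL = one foot; stranded L unfooted): (ˈglen) (ˈsu.to) (ˈdu:d) (ˈpa.la) (ˈdo:) re (ˈde:r).
Foot heads: 1, 2, 4, 5, 7, 9.
Primary stress on the leftmost head = syllable 1.
Secondary stress on 2, 4, 5, 7, 9: ˈglen.ˌsu.to.ˌdu:d.ˌpa.la.ˌdo:.re.ˌde:r.

primary 1, secondary 2, 4, 5, 7, 9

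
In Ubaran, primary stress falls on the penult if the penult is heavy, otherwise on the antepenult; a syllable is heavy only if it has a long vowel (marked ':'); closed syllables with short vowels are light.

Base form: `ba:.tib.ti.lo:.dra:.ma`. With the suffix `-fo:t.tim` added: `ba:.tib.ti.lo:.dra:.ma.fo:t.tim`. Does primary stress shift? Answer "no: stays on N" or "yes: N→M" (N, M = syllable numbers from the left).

yes: 5→7

Base `ba:.tib.ti.lo:.dra:.ma` (6 syllables):
  Weights: 4 lo: H, 5 dra: H, 6 ma L.
  The penult (syllable 5, dra:) is heavy, so it takes stress.
  → primary stress on syllable 5.
Suffixed `ba:.tib.ti.lo:.dra:.ma.fo:t.tim` (8 syllables):
  Weights: 6 ma L, 7 fo:t H, 8 tim L.
  The penult (syllable 7, fo:t) is heavy, so it takes stress.
  → primary stress on syllable 7.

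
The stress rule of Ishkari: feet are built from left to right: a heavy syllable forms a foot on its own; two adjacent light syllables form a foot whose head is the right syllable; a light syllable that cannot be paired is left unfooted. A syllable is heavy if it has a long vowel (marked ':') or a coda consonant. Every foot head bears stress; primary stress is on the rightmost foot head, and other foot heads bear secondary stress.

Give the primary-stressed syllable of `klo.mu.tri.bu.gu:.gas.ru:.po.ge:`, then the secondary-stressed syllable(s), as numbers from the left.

Weights: 1 klo L, 2 mu L, 3 tri L, 4 bu L, 5 gu: H, 6 gas H, 7 ru: H, 8 po L, 9 ge: H.
Parse left to right (heavy = foot alone; LL = one foot; stranded L unfooted): (klo.ˈmu) (tri.ˈbu) (ˈgu:) (ˈgas) (ˈru:) po (ˈge:).
Foot heads: 2, 4, 5, 6, 7, 9.
Primary stress on the rightmost head = syllable 9.
Secondary stress on 2, 4, 5, 6, 7: klo.ˌmu.tri.ˌbu.ˌgu:.ˌgas.ˌru:.po.ˈge:.

primary 9, secondary 2, 4, 5, 6, 7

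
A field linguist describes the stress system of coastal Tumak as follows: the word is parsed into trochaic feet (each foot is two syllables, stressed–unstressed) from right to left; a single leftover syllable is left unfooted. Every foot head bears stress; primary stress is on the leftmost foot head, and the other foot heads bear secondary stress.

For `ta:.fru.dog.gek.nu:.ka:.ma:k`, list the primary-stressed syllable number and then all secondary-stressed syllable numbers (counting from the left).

Parse right to left into trochaic (ˈσσ) feet: ta: (ˈfru.dog) (ˈgek.nu:) (ˈka:.ma:k). Syllable 1 is left unfooted.
Foot heads (stressed positions): 2, 4, 6.
End Rule Leftmost: primary stress on the leftmost head = syllable 2.
Secondary stress on 4, 6: ta:.ˈfru.dog.ˌgek.nu:.ˌka:.ma:k.

primary 2, secondary 4, 6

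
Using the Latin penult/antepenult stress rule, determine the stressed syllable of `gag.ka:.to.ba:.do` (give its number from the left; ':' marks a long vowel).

Classical Latin: stress the penult if heavy (long vowel or closed), else the antepenult.
Weights: 3 to L, 4 ba: H, 5 do L.
The penult (syllable 4, ba:) is heavy, so it takes stress.
Stress on syllable 4: gag.ka:.to.ˈba:.do.

4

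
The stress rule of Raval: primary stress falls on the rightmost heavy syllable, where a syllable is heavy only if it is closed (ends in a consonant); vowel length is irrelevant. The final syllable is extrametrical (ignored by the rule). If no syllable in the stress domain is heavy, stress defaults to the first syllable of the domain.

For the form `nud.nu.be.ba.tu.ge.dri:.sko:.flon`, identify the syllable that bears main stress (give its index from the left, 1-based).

The final syllable (9, flon) is extrametrical; the stress domain is syllables 1–8.
Weights: 1 nud H, 2 nu L, 3 be L, 4 ba L, 5 tu L, 6 ge L, 7 dri: L, 8 sko: L.
Heavy syllables in the domain: 1. The rightmost is syllable 1 (nud).
Primary stress: syllable 1 → ˈnud.nu.be.ba.tu.ge.dri:.sko:.flon.

1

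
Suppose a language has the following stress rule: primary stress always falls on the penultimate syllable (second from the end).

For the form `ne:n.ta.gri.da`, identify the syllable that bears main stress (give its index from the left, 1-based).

The word has 4 syllables; the penultimate syllable (second from the end) is syllable 3 (gri).
Primary stress: syllable 3 → ne:n.ta.ˈgri.da.

3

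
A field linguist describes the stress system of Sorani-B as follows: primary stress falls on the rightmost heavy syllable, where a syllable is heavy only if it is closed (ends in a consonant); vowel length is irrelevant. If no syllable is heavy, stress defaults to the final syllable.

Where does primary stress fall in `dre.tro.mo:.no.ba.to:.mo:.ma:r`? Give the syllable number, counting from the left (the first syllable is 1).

Weights: 1 dre L, 2 tro L, 3 mo: L, 4 no L, 5 ba L, 6 to: L, 7 mo: L, 8 ma:r H.
Heavy syllables in the domain: 8. The rightmost is syllable 8 (ma:r).
Primary stress: syllable 8 → dre.tro.mo:.no.ba.to:.mo:.ˈma:r.

8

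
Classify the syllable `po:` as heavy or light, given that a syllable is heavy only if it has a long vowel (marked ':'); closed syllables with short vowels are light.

heavy

`po:`: long vowel, open (no coda). Long vowel → heavy.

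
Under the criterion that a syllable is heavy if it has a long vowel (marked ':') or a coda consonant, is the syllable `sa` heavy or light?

`sa`: short vowel, open (no coda). Short vowel, open → light.

light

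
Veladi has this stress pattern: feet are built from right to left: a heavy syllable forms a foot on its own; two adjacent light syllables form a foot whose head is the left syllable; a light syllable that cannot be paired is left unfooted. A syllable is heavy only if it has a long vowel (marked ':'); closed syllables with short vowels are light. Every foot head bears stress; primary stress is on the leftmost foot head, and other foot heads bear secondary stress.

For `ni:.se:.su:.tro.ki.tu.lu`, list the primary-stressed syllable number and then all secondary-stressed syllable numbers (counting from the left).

primary 1, secondary 2, 3, 4, 6

Weights: 1 ni: H, 2 se: H, 3 su: H, 4 tro L, 5 ki L, 6 tu L, 7 lu L.
Parse right to left (heavy = foot alone; LL = one foot; stranded L unfooted): (ˈni:) (ˈse:) (ˈsu:) (ˈtro.ki) (ˈtu.lu).
Foot heads: 1, 2, 3, 4, 6.
Primary stress on the leftmost head = syllable 1.
Secondary stress on 2, 3, 4, 6: ˈni:.ˌse:.ˌsu:.ˌtro.ki.ˌtu.lu.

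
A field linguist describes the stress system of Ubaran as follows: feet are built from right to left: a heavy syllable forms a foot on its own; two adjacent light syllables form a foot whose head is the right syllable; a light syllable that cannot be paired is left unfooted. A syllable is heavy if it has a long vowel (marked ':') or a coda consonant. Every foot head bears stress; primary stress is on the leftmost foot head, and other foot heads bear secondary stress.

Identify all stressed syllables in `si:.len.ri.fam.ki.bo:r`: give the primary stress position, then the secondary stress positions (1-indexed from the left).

primary 1, secondary 2, 4, 6

Weights: 1 si: H, 2 len H, 3 ri L, 4 fam H, 5 ki L, 6 bo:r H.
Parse right to left (heavy = foot alone; LL = one foot; stranded L unfooted): (ˈsi:) (ˈlen) ri (ˈfam) ki (ˈbo:r).
Foot heads: 1, 2, 4, 6.
Primary stress on the leftmost head = syllable 1.
Secondary stress on 2, 4, 6: ˈsi:.ˌlen.ri.ˌfam.ki.ˌbo:r.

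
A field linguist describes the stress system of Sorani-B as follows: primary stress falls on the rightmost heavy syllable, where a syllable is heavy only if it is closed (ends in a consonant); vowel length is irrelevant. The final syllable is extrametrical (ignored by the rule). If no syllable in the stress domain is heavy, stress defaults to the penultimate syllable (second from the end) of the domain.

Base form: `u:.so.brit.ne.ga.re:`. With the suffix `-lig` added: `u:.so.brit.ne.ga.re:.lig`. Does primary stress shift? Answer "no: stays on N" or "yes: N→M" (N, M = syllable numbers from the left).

no: stays on 3

Base `u:.so.brit.ne.ga.re:` (6 syllables):
  The final syllable (6, re:) is extrametrical; the stress domain is syllables 1–5.
  Weights: 1 u: L, 2 so L, 3 brit H, 4 ne L, 5 ga L.
  Heavy syllables in the domain: 3. The rightmost is syllable 3 (brit).
  → primary stress on syllable 3.
Suffixed `u:.so.brit.ne.ga.re:.lig` (7 syllables):
  The final syllable (7, lig) is extrametrical; the stress domain is syllables 1–6.
  Weights: 1 u: L, 2 so L, 3 brit H, 4 ne L, 5 ga L, 6 re: L.
  Heavy syllables in the domain: 3. The rightmost is syllable 3 (brit).
  → primary stress on syllable 3.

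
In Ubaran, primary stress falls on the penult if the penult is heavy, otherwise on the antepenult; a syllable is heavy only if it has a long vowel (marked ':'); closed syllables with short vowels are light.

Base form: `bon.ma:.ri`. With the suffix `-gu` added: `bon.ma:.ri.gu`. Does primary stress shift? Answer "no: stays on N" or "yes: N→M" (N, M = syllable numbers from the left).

no: stays on 2

Base `bon.ma:.ri` (3 syllables):
  Weights: 1 bon L, 2 ma: H, 3 ri L.
  The penult (syllable 2, ma:) is heavy, so it takes stress.
  → primary stress on syllable 2.
Suffixed `bon.ma:.ri.gu` (4 syllables):
  Weights: 2 ma: H, 3 ri L, 4 gu L.
  The penult (syllable 3, ri) is light, so stress falls on the antepenult (syllable 2, ma:).
  → primary stress on syllable 2.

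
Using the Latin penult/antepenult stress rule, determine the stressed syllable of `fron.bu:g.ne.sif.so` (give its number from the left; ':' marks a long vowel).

4

Classical Latin: stress the penult if heavy (long vowel or closed), else the antepenult.
Weights: 3 ne L, 4 sif H, 5 so L.
The penult (syllable 4, sif) is heavy, so it takes stress.
Stress on syllable 4: fron.bu:g.ne.ˈsif.so.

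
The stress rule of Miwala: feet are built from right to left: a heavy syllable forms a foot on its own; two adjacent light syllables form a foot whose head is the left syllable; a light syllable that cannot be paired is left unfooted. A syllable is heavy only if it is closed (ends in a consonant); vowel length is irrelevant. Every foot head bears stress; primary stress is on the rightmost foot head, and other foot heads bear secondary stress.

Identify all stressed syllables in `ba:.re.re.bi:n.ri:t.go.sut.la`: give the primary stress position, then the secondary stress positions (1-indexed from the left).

Weights: 1 ba: L, 2 re L, 3 re L, 4 bi:n H, 5 ri:t H, 6 go L, 7 sut H, 8 la L.
Parse right to left (heavy = foot alone; LL = one foot; stranded L unfooted): ba: (ˈre.re) (ˈbi:n) (ˈri:t) go (ˈsut) la.
Foot heads: 2, 4, 5, 7.
Primary stress on the rightmost head = syllable 7.
Secondary stress on 2, 4, 5: ba:.ˌre.re.ˌbi:n.ˌri:t.go.ˈsut.la.

primary 7, secondary 2, 4, 5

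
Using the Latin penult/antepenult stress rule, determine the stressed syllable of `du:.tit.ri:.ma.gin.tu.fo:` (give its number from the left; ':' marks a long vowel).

5

Classical Latin: stress the penult if heavy (long vowel or closed), else the antepenult.
Weights: 5 gin H, 6 tu L, 7 fo: H.
The penult (syllable 6, tu) is light, so stress falls on the antepenult (syllable 5, gin).
Stress on syllable 5: du:.tit.ri:.ma.ˈgin.tu.fo:.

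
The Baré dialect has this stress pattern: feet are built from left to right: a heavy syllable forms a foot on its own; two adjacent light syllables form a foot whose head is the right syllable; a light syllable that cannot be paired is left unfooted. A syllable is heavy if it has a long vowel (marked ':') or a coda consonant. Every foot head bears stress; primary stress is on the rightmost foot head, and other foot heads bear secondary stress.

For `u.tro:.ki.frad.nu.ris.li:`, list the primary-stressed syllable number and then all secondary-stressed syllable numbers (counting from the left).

Weights: 1 u L, 2 tro: H, 3 ki L, 4 frad H, 5 nu L, 6 ris H, 7 li: H.
Parse left to right (heavy = foot alone; LL = one foot; stranded L unfooted): u (ˈtro:) ki (ˈfrad) nu (ˈris) (ˈli:).
Foot heads: 2, 4, 6, 7.
Primary stress on the rightmost head = syllable 7.
Secondary stress on 2, 4, 6: u.ˌtro:.ki.ˌfrad.nu.ˌris.ˈli:.

primary 7, secondary 2, 4, 6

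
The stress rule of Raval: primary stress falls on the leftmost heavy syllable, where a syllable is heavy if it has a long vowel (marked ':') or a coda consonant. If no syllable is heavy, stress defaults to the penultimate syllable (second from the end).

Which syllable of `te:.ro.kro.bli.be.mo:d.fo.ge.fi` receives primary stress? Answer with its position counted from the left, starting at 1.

1

Weights: 1 te: H, 2 ro L, 3 kro L, 4 bli L, 5 be L, 6 mo:d H, 7 fo L, 8 ge L, 9 fi L.
Heavy syllables in the domain: 1, 6. The leftmost is syllable 1 (te:).
Primary stress: syllable 1 → ˈte:.ro.kro.bli.be.mo:d.fo.ge.fi.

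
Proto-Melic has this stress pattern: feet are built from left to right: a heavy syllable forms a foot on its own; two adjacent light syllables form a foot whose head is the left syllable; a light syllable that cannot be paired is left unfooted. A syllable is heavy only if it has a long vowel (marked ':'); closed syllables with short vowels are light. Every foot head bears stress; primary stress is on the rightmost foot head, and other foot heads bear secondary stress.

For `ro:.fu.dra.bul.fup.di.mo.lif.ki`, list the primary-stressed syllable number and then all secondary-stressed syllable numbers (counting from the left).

primary 8, secondary 1, 2, 4, 6

Weights: 1 ro: H, 2 fu L, 3 dra L, 4 bul L, 5 fup L, 6 di L, 7 mo L, 8 lif L, 9 ki L.
Parse left to right (heavy = foot alone; LL = one foot; stranded L unfooted): (ˈro:) (ˈfu.dra) (ˈbul.fup) (ˈdi.mo) (ˈlif.ki).
Foot heads: 1, 2, 4, 6, 8.
Primary stress on the rightmost head = syllable 8.
Secondary stress on 1, 2, 4, 6: ˌro:.ˌfu.dra.ˌbul.fup.ˌdi.mo.ˈlif.ki.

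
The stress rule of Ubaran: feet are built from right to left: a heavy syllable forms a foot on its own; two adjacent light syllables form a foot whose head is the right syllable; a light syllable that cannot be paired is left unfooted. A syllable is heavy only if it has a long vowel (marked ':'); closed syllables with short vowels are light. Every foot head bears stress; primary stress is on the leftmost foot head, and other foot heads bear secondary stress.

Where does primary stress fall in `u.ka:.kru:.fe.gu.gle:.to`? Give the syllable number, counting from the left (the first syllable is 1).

2

Weights: 1 u L, 2 ka: H, 3 kru: H, 4 fe L, 5 gu L, 6 gle: H, 7 to L.
Parse right to left (heavy = foot alone; LL = one foot; stranded L unfooted): u (ˈka:) (ˈkru:) (fe.ˈgu) (ˈgle:) to.
Foot heads: 2, 3, 5, 6.
Primary stress on the leftmost head = syllable 2.
Primary stress: syllable 2 → u.ˈka:.kru:.fe.gu.gle:.to.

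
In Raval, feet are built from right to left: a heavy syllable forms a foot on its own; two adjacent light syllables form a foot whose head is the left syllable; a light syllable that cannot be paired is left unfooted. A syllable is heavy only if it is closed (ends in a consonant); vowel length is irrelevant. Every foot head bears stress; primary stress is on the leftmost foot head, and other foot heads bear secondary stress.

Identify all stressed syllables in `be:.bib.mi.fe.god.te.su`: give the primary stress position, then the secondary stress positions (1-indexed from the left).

Weights: 1 be: L, 2 bib H, 3 mi L, 4 fe L, 5 god H, 6 te L, 7 su L.
Parse right to left (heavy = foot alone; LL = one foot; stranded L unfooted): be: (ˈbib) (ˈmi.fe) (ˈgod) (ˈte.su).
Foot heads: 2, 3, 5, 6.
Primary stress on the leftmost head = syllable 2.
Secondary stress on 3, 5, 6: be:.ˈbib.ˌmi.fe.ˌgod.ˌte.su.

primary 2, secondary 3, 5, 6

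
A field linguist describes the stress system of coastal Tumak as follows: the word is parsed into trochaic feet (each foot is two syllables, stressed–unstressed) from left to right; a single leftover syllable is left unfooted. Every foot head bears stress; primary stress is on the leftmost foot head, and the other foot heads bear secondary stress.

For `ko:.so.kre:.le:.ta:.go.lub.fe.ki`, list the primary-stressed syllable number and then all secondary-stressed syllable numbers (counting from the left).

Parse left to right into trochaic (ˈσσ) feet: (ˈko:.so) (ˈkre:.le:) (ˈta:.go) (ˈlub.fe) ki. Syllable 9 is left unfooted.
Foot heads (stressed positions): 1, 3, 5, 7.
End Rule Leftmost: primary stress on the leftmost head = syllable 1.
Secondary stress on 3, 5, 7: ˈko:.so.ˌkre:.le:.ˌta:.go.ˌlub.fe.ki.

primary 1, secondary 3, 5, 7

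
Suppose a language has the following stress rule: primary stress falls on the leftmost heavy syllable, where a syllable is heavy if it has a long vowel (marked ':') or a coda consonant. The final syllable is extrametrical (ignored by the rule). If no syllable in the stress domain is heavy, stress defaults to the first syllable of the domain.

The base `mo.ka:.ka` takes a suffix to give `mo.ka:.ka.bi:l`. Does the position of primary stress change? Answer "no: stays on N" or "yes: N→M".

no: stays on 2

Base `mo.ka:.ka` (3 syllables):
  The final syllable (3, ka) is extrametrical; the stress domain is syllables 1–2.
  Weights: 1 mo L, 2 ka: H.
  Heavy syllables in the domain: 2. The leftmost is syllable 2 (ka:).
  → primary stress on syllable 2.
Suffixed `mo.ka:.ka.bi:l` (4 syllables):
  The final syllable (4, bi:l) is extrametrical; the stress domain is syllables 1–3.
  Weights: 1 mo L, 2 ka: H, 3 ka L.
  Heavy syllables in the domain: 2. The leftmost is syllable 2 (ka:).
  → primary stress on syllable 2.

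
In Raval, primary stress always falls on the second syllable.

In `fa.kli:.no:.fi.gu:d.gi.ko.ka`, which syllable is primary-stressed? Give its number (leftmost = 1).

2

The word has 8 syllables; the second syllable is syllable 2 (kli:).
Primary stress: syllable 2 → fa.ˈkli:.no:.fi.gu:d.gi.ko.ka.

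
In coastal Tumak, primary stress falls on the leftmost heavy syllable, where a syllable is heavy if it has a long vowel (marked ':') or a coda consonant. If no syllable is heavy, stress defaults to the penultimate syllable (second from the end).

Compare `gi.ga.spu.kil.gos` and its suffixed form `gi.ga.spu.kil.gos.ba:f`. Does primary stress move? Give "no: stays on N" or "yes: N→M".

no: stays on 4

Base `gi.ga.spu.kil.gos` (5 syllables):
  Weights: 1 gi L, 2 ga L, 3 spu L, 4 kil H, 5 gos H.
  Heavy syllables in the domain: 4, 5. The leftmost is syllable 4 (kil).
  → primary stress on syllable 4.
Suffixed `gi.ga.spu.kil.gos.ba:f` (6 syllables):
  Weights: 1 gi L, 2 ga L, 3 spu L, 4 kil H, 5 gos H, 6 ba:f H.
  Heavy syllables in the domain: 4, 5, 6. The leftmost is syllable 4 (kil).
  → primary stress on syllable 4.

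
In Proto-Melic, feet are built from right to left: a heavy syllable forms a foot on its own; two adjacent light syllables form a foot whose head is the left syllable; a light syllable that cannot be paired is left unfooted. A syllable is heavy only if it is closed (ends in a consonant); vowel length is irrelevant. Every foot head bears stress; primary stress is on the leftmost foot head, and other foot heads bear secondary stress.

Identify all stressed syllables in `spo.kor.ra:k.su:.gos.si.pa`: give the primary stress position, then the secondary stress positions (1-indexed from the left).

Weights: 1 spo L, 2 kor H, 3 ra:k H, 4 su: L, 5 gos H, 6 si L, 7 pa L.
Parse right to left (heavy = foot alone; LL = one foot; stranded L unfooted): spo (ˈkor) (ˈra:k) su: (ˈgos) (ˈsi.pa).
Foot heads: 2, 3, 5, 6.
Primary stress on the leftmost head = syllable 2.
Secondary stress on 3, 5, 6: spo.ˈkor.ˌra:k.su:.ˌgos.ˌsi.pa.

primary 2, secondary 3, 5, 6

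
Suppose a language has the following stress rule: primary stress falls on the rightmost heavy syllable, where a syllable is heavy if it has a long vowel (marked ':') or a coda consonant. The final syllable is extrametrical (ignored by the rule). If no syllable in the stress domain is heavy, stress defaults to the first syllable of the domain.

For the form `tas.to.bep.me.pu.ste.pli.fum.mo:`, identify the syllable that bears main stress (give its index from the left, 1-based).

8

The final syllable (9, mo:) is extrametrical; the stress domain is syllables 1–8.
Weights: 1 tas H, 2 to L, 3 bep H, 4 me L, 5 pu L, 6 ste L, 7 pli L, 8 fum H.
Heavy syllables in the domain: 1, 3, 8. The rightmost is syllable 8 (fum).
Primary stress: syllable 8 → tas.to.bep.me.pu.ste.pli.ˈfum.mo:.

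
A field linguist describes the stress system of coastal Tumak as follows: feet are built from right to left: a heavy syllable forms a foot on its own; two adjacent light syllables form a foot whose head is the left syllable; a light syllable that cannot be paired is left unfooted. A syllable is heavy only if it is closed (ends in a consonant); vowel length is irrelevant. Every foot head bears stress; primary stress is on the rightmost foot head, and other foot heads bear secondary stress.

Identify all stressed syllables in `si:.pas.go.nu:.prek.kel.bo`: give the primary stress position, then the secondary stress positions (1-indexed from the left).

Weights: 1 si: L, 2 pas H, 3 go L, 4 nu: L, 5 prek H, 6 kel H, 7 bo L.
Parse right to left (heavy = foot alone; LL = one foot; stranded L unfooted): si: (ˈpas) (ˈgo.nu:) (ˈprek) (ˈkel) bo.
Foot heads: 2, 3, 5, 6.
Primary stress on the rightmost head = syllable 6.
Secondary stress on 2, 3, 5: si:.ˌpas.ˌgo.nu:.ˌprek.ˈkel.bo.

primary 6, secondary 2, 3, 5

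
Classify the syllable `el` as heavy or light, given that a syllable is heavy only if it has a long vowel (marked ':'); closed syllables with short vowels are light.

`el`: short vowel, closed (coda /l/). Short vowel → light.

light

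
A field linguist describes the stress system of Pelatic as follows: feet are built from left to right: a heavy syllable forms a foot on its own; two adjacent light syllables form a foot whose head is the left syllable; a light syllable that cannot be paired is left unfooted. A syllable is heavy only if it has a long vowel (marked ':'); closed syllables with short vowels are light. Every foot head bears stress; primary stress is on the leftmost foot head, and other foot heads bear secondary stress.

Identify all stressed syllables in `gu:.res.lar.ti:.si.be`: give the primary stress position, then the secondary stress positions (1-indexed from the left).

Weights: 1 gu: H, 2 res L, 3 lar L, 4 ti: H, 5 si L, 6 be L.
Parse left to right (heavy = foot alone; LL = one foot; stranded L unfooted): (ˈgu:) (ˈres.lar) (ˈti:) (ˈsi.be).
Foot heads: 1, 2, 4, 5.
Primary stress on the leftmost head = syllable 1.
Secondary stress on 2, 4, 5: ˈgu:.ˌres.lar.ˌti:.ˌsi.be.

primary 1, secondary 2, 4, 5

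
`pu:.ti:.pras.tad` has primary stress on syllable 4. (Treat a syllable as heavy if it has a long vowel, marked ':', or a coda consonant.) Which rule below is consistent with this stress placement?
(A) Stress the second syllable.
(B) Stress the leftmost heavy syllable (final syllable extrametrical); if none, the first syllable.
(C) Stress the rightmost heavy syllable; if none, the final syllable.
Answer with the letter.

C

Rule A → syllable 2 (observed: 4).
Rule B → syllable 1 (observed: 4).
Rule C → syllable 4 ✓.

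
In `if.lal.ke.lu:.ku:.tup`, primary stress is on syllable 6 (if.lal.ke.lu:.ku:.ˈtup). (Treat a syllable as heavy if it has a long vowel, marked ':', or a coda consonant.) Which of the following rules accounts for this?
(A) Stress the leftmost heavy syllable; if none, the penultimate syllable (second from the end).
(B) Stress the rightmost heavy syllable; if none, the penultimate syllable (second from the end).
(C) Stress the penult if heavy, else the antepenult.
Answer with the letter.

Rule A → syllable 1 (observed: 6).
Rule B → syllable 6 ✓.
Rule C → syllable 5 (observed: 6).

B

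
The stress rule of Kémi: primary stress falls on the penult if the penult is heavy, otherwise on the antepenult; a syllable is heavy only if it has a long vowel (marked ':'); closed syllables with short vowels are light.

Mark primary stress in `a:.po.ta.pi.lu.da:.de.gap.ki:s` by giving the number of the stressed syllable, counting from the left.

Weights: 7 de L, 8 gap L, 9 ki:s H.
The penult (syllable 8, gap) is light, so stress falls on the antepenult (syllable 7, de).
Primary stress: syllable 7 → a:.po.ta.pi.lu.da:.ˈde.gap.ki:s.

7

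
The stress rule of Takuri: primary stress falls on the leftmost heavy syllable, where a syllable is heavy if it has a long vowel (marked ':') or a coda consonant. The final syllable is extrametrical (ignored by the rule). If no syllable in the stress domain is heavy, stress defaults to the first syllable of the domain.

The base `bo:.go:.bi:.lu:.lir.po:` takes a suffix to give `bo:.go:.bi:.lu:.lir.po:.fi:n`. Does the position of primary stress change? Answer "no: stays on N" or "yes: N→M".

Base `bo:.go:.bi:.lu:.lir.po:` (6 syllables):
  The final syllable (6, po:) is extrametrical; the stress domain is syllables 1–5.
  Weights: 1 bo: H, 2 go: H, 3 bi: H, 4 lu: H, 5 lir H.
  Heavy syllables in the domain: 1, 2, 3, 4, 5. The leftmost is syllable 1 (bo:).
  → primary stress on syllable 1.
Suffixed `bo:.go:.bi:.lu:.lir.po:.fi:n` (7 syllables):
  The final syllable (7, fi:n) is extrametrical; the stress domain is syllables 1–6.
  Weights: 1 bo: H, 2 go: H, 3 bi: H, 4 lu: H, 5 lir H, 6 po: H.
  Heavy syllables in the domain: 1, 2, 3, 4, 5, 6. The leftmost is syllable 1 (bo:).
  → primary stress on syllable 1.

no: stays on 1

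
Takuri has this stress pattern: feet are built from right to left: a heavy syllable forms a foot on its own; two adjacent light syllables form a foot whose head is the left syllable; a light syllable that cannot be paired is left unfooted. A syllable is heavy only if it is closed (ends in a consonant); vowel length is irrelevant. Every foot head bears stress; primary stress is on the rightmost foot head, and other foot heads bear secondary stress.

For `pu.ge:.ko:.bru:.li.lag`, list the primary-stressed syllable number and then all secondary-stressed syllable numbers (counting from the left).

Weights: 1 pu L, 2 ge: L, 3 ko: L, 4 bru: L, 5 li L, 6 lag H.
Parse right to left (heavy = foot alone; LL = one foot; stranded L unfooted): pu (ˈge:.ko:) (ˈbru:.li) (ˈlag).
Foot heads: 2, 4, 6.
Primary stress on the rightmost head = syllable 6.
Secondary stress on 2, 4: pu.ˌge:.ko:.ˌbru:.li.ˈlag.

primary 6, secondary 2, 4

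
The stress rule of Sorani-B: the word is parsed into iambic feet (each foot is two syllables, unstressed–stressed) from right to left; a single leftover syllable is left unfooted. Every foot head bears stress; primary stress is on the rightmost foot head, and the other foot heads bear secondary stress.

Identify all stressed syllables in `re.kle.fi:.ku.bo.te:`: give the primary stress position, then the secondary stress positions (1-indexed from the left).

primary 6, secondary 2, 4

Parse right to left into iambic (σˈσ) feet: (re.ˈkle) (fi:.ˈku) (bo.ˈte:).
Foot heads (stressed positions): 2, 4, 6.
End Rule Rightmost: primary stress on the rightmost head = syllable 6.
Secondary stress on 2, 4: re.ˌkle.fi:.ˌku.bo.ˈte:.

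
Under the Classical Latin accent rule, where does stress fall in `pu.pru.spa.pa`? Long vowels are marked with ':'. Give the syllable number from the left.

2

Classical Latin: stress the penult if heavy (long vowel or closed), else the antepenult.
Weights: 2 pru L, 3 spa L, 4 pa L.
The penult (syllable 3, spa) is light, so stress falls on the antepenult (syllable 2, pru).
Stress on syllable 2: pu.ˈpru.spa.pa.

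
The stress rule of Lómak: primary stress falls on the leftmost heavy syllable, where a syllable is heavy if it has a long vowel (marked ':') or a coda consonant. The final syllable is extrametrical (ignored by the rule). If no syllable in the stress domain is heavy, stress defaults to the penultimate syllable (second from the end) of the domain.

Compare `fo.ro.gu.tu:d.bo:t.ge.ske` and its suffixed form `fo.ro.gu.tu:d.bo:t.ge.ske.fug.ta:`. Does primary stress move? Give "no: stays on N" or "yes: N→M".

Base `fo.ro.gu.tu:d.bo:t.ge.ske` (7 syllables):
  The final syllable (7, ske) is extrametrical; the stress domain is syllables 1–6.
  Weights: 1 fo L, 2 ro L, 3 gu L, 4 tu:d H, 5 bo:t H, 6 ge L.
  Heavy syllables in the domain: 4, 5. The leftmost is syllable 4 (tu:d).
  → primary stress on syllable 4.
Suffixed `fo.ro.gu.tu:d.bo:t.ge.ske.fug.ta:` (9 syllables):
  The final syllable (9, ta:) is extrametrical; the stress domain is syllables 1–8.
  Weights: 1 fo L, 2 ro L, 3 gu L, 4 tu:d H, 5 bo:t H, 6 ge L, 7 ske L, 8 fug H.
  Heavy syllables in the domain: 4, 5, 8. The leftmost is syllable 4 (tu:d).
  → primary stress on syllable 4.

no: stays on 4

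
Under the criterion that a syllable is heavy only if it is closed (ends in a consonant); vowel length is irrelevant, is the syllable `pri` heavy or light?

light

`pri`: short vowel, open (no coda). Open (no coda) → light.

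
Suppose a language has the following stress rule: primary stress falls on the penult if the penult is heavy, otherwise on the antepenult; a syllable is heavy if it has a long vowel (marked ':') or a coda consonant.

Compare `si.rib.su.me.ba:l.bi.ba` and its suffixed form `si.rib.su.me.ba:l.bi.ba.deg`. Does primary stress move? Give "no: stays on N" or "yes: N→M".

yes: 5→6

Base `si.rib.su.me.ba:l.bi.ba` (7 syllables):
  Weights: 5 ba:l H, 6 bi L, 7 ba L.
  The penult (syllable 6, bi) is light, so stress falls on the antepenult (syllable 5, ba:l).
  → primary stress on syllable 5.
Suffixed `si.rib.su.me.ba:l.bi.ba.deg` (8 syllables):
  Weights: 6 bi L, 7 ba L, 8 deg H.
  The penult (syllable 7, ba) is light, so stress falls on the antepenult (syllable 6, bi).
  → primary stress on syllable 6.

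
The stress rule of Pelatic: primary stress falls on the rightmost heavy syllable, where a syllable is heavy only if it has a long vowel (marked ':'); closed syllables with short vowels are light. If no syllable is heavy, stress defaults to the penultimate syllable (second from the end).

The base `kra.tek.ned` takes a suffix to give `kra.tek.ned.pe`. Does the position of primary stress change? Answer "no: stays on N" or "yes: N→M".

Base `kra.tek.ned` (3 syllables):
  Weights: 1 kra L, 2 tek L, 3 ned L.
  No heavy syllable in the domain; default to the penultimate syllable (second from the end) = syllable 2.
  → primary stress on syllable 2.
Suffixed `kra.tek.ned.pe` (4 syllables):
  Weights: 1 kra L, 2 tek L, 3 ned L, 4 pe L.
  No heavy syllable in the domain; default to the penultimate syllable (second from the end) = syllable 3.
  → primary stress on syllable 3.

yes: 2→3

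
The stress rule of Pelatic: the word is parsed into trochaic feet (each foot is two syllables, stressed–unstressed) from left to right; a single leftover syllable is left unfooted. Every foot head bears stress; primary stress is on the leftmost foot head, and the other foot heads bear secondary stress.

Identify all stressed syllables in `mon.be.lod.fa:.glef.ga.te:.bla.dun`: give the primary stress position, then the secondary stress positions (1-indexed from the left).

Parse left to right into trochaic (ˈσσ) feet: (ˈmon.be) (ˈlod.fa:) (ˈglef.ga) (ˈte:.bla) dun. Syllable 9 is left unfooted.
Foot heads (stressed positions): 1, 3, 5, 7.
End Rule Leftmost: primary stress on the leftmost head = syllable 1.
Secondary stress on 3, 5, 7: ˈmon.be.ˌlod.fa:.ˌglef.ga.ˌte:.bla.dun.

primary 1, secondary 3, 5, 7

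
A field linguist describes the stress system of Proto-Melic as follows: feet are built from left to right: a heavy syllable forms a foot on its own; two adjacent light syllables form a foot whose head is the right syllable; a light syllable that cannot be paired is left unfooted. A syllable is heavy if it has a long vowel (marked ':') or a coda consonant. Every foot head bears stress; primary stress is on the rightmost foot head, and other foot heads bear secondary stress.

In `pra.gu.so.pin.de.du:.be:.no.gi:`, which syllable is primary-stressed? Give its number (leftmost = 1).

9

Weights: 1 pra L, 2 gu L, 3 so L, 4 pin H, 5 de L, 6 du: H, 7 be: H, 8 no L, 9 gi: H.
Parse left to right (heavy = foot alone; LL = one foot; stranded L unfooted): (pra.ˈgu) so (ˈpin) de (ˈdu:) (ˈbe:) no (ˈgi:).
Foot heads: 2, 4, 6, 7, 9.
Primary stress on the rightmost head = syllable 9.
Primary stress: syllable 9 → pra.gu.so.pin.de.du:.be:.no.ˈgi:.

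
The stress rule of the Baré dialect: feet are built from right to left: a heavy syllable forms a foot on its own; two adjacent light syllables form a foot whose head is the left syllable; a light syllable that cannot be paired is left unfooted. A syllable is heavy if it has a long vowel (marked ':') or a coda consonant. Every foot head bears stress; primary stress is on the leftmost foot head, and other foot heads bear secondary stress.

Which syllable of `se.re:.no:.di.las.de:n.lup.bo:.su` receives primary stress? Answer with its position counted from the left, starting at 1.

2

Weights: 1 se L, 2 re: H, 3 no: H, 4 di L, 5 las H, 6 de:n H, 7 lup H, 8 bo: H, 9 su L.
Parse right to left (heavy = foot alone; LL = one foot; stranded L unfooted): se (ˈre:) (ˈno:) di (ˈlas) (ˈde:n) (ˈlup) (ˈbo:) su.
Foot heads: 2, 3, 5, 6, 7, 8.
Primary stress on the leftmost head = syllable 2.
Primary stress: syllable 2 → se.ˈre:.no:.di.las.de:n.lup.bo:.su.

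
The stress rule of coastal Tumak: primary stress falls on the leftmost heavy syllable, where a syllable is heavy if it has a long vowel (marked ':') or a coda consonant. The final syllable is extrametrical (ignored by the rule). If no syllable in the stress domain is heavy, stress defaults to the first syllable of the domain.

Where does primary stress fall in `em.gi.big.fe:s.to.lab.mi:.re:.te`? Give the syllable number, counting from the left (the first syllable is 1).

1

The final syllable (9, te) is extrametrical; the stress domain is syllables 1–8.
Weights: 1 em H, 2 gi L, 3 big H, 4 fe:s H, 5 to L, 6 lab H, 7 mi: H, 8 re: H.
Heavy syllables in the domain: 1, 3, 4, 6, 7, 8. The leftmost is syllable 1 (em).
Primary stress: syllable 1 → ˈem.gi.big.fe:s.to.lab.mi:.re:.te.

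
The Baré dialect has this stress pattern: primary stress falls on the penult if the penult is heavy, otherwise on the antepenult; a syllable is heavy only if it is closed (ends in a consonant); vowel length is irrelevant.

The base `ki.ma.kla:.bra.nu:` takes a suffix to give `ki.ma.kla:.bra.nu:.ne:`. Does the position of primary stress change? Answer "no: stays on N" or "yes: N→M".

Base `ki.ma.kla:.bra.nu:` (5 syllables):
  Weights: 3 kla: L, 4 bra L, 5 nu: L.
  The penult (syllable 4, bra) is light, so stress falls on the antepenult (syllable 3, kla:).
  → primary stress on syllable 3.
Suffixed `ki.ma.kla:.bra.nu:.ne:` (6 syllables):
  Weights: 4 bra L, 5 nu: L, 6 ne: L.
  The penult (syllable 5, nu:) is light, so stress falls on the antepenult (syllable 4, bra).
  → primary stress on syllable 4.

yes: 3→4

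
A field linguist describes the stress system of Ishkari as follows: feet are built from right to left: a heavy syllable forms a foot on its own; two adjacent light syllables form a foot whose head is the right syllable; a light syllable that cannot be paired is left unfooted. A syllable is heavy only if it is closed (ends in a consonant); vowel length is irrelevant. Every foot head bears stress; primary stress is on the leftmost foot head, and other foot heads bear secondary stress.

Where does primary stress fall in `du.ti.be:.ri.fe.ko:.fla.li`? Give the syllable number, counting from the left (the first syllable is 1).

Weights: 1 du L, 2 ti L, 3 be: L, 4 ri L, 5 fe L, 6 ko: L, 7 fla L, 8 li L.
Parse right to left (heavy = foot alone; LL = one foot; stranded L unfooted): (du.ˈti) (be:.ˈri) (fe.ˈko:) (fla.ˈli).
Foot heads: 2, 4, 6, 8.
Primary stress on the leftmost head = syllable 2.
Primary stress: syllable 2 → du.ˈti.be:.ri.fe.ko:.fla.li.

2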